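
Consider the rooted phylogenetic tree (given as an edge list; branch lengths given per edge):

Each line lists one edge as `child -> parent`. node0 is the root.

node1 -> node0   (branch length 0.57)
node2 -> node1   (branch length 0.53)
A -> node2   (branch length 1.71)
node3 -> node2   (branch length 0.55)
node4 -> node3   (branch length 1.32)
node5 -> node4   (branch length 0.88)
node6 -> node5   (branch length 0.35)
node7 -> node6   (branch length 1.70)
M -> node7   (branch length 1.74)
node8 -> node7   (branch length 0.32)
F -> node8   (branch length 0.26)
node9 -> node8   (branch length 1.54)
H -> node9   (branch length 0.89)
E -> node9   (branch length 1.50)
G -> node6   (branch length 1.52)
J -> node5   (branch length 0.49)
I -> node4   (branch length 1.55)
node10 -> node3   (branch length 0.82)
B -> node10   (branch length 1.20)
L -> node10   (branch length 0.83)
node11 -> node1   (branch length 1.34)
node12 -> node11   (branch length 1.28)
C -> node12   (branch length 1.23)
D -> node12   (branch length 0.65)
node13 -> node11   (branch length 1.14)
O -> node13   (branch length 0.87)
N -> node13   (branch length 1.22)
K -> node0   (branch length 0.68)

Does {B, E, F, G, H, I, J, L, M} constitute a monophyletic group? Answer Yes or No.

Yes

The most recent common ancestor of these taxa subtends (((((M,(F,(H,E))),G),J),I),(B,L)).
That clade has exactly 9 tips — every listed taxon and nothing else — so the group is monophyletic.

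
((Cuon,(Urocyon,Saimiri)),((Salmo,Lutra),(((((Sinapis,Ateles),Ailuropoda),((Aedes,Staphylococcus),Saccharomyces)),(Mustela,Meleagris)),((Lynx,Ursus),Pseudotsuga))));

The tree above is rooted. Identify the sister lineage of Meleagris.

Mustela

Meleagris attaches to the tree at the node subtending (Mustela,Meleagris).
The other lineage descending from that same node — the sister group — is the single tip Mustela.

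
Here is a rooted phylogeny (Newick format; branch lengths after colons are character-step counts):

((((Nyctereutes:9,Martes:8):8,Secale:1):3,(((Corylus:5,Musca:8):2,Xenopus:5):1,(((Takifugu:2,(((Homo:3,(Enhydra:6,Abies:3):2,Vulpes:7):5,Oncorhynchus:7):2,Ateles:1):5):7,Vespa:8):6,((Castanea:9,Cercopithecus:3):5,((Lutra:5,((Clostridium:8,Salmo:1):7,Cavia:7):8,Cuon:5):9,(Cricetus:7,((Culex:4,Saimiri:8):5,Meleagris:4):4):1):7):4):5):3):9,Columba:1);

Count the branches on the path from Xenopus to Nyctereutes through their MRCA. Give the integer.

6

The MRCA of Xenopus and Nyctereutes is the node subtending (((Nyctereutes,Martes),Secale),(((Corylus,Musca),Xenopus),(((Takifugu,(((Homo,(Enhydra,Abies),Vulpes),Oncorhynchus),Ateles)),Vespa),((Castanea,Cercopithecus),((Lutra,((Clostridium,Salmo),Cavia),Cuon),(Cricetus,((Culex,Saimiri),Meleagris))))))).
From Xenopus up to that node: 3 branches. From Nyctereutes up to the same node: 3 branches. Total: 3 + 3 = 6.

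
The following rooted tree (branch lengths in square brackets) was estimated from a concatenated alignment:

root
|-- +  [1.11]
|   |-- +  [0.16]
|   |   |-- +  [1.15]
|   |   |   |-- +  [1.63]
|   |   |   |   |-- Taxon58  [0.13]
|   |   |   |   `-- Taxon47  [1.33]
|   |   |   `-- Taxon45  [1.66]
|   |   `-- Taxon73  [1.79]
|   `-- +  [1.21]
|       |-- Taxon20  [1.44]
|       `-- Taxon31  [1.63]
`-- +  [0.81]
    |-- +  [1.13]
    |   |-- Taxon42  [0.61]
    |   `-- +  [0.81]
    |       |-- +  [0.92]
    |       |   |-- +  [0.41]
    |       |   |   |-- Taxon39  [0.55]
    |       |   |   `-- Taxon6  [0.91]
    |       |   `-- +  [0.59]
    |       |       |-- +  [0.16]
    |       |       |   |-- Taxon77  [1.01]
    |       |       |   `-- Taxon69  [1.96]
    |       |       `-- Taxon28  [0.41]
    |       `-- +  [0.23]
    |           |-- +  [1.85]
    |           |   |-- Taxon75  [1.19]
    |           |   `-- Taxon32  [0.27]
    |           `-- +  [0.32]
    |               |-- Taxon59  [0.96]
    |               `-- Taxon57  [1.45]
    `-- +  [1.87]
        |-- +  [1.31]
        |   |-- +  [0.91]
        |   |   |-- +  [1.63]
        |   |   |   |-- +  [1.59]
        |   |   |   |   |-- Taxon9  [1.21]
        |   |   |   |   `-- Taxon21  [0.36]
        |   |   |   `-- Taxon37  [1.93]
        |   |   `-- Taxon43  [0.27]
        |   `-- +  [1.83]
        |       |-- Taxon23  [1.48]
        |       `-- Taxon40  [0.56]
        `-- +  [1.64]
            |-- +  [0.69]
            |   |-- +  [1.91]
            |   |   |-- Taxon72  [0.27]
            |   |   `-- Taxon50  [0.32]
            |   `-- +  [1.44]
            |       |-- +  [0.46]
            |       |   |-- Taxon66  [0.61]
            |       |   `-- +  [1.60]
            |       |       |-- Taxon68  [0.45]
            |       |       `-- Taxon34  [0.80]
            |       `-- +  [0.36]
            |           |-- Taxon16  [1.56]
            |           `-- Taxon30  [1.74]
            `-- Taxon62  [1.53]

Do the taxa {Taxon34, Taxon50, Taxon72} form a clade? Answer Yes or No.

The MRCA of the listed taxa subtends ((Taxon72,Taxon50),((Taxon66,(Taxon68,Taxon34)),(Taxon16,Taxon30))).
That clade also contains Taxon16, Taxon30, Taxon66, Taxon68, which are not in the proposed group, so the group is not monophyletic.

No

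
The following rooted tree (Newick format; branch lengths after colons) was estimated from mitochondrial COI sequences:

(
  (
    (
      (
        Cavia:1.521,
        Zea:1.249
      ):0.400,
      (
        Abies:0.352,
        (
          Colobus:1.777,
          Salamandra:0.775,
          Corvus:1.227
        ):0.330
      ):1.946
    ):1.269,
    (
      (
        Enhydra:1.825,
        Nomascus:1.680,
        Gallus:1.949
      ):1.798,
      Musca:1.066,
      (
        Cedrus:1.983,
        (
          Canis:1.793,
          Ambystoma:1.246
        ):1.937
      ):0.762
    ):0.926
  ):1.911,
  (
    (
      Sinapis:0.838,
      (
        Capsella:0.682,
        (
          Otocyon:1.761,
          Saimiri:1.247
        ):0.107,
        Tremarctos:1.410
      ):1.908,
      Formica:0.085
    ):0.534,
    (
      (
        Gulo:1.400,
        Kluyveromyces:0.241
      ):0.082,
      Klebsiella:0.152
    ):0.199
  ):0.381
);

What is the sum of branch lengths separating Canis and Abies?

The path runs Canis → … → MRCA → … → Abies; the MRCA is the node subtending (((Cavia,Zea),(Abies,(Colobus,Salamandra,Corvus))),((Enhydra,Nomascus,Gallus),Musca,(Cedrus,(Canis,Ambystoma)))).
Branch lengths along that path: 1.793 + 1.937 + 0.762 + 0.926 + 1.269 + 1.946 + 0.352 = 8.985.

8.985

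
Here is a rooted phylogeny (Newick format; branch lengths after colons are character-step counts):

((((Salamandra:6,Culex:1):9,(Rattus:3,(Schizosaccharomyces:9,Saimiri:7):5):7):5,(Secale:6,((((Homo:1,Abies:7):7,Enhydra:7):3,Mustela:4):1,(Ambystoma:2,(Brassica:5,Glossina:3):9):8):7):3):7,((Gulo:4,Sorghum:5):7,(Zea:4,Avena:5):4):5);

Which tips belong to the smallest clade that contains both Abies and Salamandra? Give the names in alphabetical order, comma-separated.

Tracing Abies: it sits inside (Homo,Abies).
Tracing Salamandra: it sits inside (Salamandra,Culex).
The smallest clade enclosing both is (((Salamandra,Culex),(Rattus,(Schizosaccharomyces,Saimiri))),(Secale,((((Homo,Abies),Enhydra),Mustela),(Ambystoma,(Brassica,Glossina))))); the answer is its 13 terminal taxa in alphabetical order.

Abies, Ambystoma, Brassica, Culex, Enhydra, Glossina, Homo, Mustela, Rattus, Saimiri, Salamandra, Schizosaccharomyces, Secale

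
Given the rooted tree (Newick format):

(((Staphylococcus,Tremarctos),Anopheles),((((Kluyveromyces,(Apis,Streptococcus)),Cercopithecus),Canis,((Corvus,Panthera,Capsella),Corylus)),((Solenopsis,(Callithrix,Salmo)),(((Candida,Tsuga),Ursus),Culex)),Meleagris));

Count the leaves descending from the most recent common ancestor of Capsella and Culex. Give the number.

17

The MRCA of Capsella and Culex is the node subtending ((((Kluyveromyces,(Apis,Streptococcus)),Cercopithecus),Canis,((Corvus,Panthera,Capsella),Corylus)),((Solenopsis,(Callithrix,Salmo)),(((Candida,Tsuga),Ursus),Culex)),Meleagris).
That clade contains 17 terminal taxa: Apis, Callithrix, Candida, Canis, Capsella, Cercopithecus, Corvus, Corylus, Culex, Kluyveromyces, Meleagris, Panthera, Salmo, Solenopsis, Streptococcus, Tsuga, Ursus.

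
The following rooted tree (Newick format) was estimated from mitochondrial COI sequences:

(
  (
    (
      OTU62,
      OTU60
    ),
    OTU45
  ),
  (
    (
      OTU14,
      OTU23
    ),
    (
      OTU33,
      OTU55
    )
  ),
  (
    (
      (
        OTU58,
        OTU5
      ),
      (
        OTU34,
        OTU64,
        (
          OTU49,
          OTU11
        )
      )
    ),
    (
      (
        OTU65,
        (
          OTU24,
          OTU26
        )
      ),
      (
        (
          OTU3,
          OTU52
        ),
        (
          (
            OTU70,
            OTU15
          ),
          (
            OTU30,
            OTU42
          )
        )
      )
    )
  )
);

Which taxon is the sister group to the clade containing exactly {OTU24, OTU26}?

OTU65

The clade containing exactly {OTU24, OTU26} attaches to the tree at the node subtending (OTU65,(OTU24,OTU26)).
The other lineage descending from that same node — the sister group — is the single tip OTU65.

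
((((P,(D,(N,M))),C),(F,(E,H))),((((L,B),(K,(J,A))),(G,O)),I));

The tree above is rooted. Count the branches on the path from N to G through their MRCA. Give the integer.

The MRCA of N and G is the root of the tree.
From N up to that node: 6 branches. From G up to the same node: 4 branches. Total: 6 + 4 = 10.

10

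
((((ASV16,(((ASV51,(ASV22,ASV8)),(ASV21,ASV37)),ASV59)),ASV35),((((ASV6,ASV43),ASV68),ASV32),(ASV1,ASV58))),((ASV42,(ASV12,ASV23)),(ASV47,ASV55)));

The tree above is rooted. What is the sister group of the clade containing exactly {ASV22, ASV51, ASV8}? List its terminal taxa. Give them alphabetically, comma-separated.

ASV21, ASV37

The clade containing exactly {ASV22, ASV51, ASV8} attaches to the tree at the node subtending ((ASV51,(ASV22,ASV8)),(ASV21,ASV37)).
The other lineage descending from that same node — the sister group — is (ASV21,ASV37); its 2 tips in alphabetical order are the answer.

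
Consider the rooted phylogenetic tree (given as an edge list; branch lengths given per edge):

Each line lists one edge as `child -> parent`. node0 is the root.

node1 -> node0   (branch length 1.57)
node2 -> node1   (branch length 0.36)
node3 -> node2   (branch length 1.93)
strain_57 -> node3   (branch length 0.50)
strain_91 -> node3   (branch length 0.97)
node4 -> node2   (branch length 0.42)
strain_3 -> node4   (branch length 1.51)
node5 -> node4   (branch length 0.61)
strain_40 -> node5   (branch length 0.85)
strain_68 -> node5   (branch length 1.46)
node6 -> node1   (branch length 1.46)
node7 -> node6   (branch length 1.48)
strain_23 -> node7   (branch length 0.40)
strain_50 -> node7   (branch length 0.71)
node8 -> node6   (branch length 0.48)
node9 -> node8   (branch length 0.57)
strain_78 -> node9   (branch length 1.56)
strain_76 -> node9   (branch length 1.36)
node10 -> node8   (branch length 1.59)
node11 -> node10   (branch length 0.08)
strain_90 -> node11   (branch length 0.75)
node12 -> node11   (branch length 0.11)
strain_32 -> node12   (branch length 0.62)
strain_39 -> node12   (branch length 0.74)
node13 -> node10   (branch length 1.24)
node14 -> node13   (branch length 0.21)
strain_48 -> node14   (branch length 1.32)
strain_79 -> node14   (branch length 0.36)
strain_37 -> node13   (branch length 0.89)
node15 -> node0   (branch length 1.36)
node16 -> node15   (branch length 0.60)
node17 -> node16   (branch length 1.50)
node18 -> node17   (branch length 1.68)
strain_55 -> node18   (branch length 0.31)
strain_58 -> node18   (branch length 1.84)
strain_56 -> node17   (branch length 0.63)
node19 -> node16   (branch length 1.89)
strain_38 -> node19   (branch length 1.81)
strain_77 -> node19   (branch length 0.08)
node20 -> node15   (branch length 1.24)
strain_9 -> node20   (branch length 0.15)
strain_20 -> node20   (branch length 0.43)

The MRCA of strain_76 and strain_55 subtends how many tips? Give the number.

22

The MRCA of strain_76 and strain_55 is the root, so the clade is the entire tree.
That clade contains 22 terminal taxa: strain_20, strain_23, strain_3, strain_32, strain_37, strain_38, strain_39, strain_40, strain_48, strain_50, strain_55, strain_56, strain_57, strain_58, strain_68, strain_76, strain_77, strain_78, strain_79, strain_9, strain_90, strain_91.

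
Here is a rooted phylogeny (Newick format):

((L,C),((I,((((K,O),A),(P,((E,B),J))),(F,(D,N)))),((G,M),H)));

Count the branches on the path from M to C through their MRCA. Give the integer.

6

The MRCA of M and C is the root of the tree.
From M up to that node: 4 branches. From C up to the same node: 2 branches. Total: 4 + 2 = 6.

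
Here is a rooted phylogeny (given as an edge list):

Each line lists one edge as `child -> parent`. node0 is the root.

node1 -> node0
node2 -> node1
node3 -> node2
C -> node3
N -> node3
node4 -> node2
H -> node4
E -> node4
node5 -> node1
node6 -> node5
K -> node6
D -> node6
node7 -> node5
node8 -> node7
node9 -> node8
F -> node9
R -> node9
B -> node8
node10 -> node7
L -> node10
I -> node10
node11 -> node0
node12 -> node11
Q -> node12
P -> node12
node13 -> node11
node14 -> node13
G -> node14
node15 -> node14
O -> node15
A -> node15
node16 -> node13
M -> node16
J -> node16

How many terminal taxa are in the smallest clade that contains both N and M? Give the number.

18

The MRCA of N and M is the root, so the clade is the entire tree.
That clade contains 18 terminal taxa: A, B, C, D, E, F, G, H, I, J, K, L, M, N, O, P, Q, R.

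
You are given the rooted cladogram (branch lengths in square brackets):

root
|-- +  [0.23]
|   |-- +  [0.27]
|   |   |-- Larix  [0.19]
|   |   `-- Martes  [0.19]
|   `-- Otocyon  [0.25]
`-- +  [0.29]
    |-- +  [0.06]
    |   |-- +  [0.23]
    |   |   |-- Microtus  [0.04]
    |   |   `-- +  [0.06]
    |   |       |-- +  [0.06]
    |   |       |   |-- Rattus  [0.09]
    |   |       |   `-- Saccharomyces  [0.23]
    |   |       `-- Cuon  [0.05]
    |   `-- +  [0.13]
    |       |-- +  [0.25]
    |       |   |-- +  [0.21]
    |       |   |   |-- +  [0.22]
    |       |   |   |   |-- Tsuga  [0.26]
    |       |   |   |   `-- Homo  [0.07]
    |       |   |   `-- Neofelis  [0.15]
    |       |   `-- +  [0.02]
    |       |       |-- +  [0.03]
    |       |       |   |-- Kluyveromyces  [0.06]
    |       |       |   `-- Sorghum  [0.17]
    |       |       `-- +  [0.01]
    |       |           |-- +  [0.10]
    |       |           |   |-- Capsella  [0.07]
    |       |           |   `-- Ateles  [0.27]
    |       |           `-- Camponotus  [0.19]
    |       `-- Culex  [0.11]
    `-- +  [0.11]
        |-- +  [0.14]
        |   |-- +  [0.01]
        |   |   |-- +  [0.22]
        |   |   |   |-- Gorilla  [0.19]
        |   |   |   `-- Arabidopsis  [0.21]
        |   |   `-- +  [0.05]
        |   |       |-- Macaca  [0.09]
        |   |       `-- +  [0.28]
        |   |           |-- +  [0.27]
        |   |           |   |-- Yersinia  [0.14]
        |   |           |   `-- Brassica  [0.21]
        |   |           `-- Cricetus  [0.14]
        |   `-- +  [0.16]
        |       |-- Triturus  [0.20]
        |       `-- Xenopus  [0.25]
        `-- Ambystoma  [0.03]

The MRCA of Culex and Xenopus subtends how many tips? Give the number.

22

The MRCA of Culex and Xenopus is the node subtending (((Microtus,((Rattus,Saccharomyces),Cuon)),((((Tsuga,Homo),Neofelis),((Kluyveromyces,Sorghum),((Capsella,Ateles),Camponotus))),Culex)),((((Gorilla,Arabidopsis),(Macaca,((Yersinia,Brassica),Cricetus))),(Triturus,Xenopus)),Ambystoma)).
That clade contains 22 terminal taxa: Ambystoma, Arabidopsis, Ateles, Brassica, Camponotus, Capsella, Cricetus, Culex, Cuon, Gorilla, Homo, Kluyveromyces, Macaca, Microtus, Neofelis, Rattus, Saccharomyces, Sorghum, Triturus, Tsuga, Xenopus, Yersinia.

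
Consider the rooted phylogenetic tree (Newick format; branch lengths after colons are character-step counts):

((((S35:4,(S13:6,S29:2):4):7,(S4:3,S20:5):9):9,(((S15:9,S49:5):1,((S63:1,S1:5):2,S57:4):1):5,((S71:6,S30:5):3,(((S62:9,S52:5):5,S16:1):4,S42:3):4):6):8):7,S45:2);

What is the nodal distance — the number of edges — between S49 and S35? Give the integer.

The MRCA of S49 and S35 is the node subtending (((S35,(S13,S29)),(S4,S20)),(((S15,S49),((S63,S1),S57)),((S71,S30),(((S62,S52),S16),S42)))).
From S49 up to that node: 4 branches. From S35 up to the same node: 3 branches. Total: 4 + 3 = 7.

7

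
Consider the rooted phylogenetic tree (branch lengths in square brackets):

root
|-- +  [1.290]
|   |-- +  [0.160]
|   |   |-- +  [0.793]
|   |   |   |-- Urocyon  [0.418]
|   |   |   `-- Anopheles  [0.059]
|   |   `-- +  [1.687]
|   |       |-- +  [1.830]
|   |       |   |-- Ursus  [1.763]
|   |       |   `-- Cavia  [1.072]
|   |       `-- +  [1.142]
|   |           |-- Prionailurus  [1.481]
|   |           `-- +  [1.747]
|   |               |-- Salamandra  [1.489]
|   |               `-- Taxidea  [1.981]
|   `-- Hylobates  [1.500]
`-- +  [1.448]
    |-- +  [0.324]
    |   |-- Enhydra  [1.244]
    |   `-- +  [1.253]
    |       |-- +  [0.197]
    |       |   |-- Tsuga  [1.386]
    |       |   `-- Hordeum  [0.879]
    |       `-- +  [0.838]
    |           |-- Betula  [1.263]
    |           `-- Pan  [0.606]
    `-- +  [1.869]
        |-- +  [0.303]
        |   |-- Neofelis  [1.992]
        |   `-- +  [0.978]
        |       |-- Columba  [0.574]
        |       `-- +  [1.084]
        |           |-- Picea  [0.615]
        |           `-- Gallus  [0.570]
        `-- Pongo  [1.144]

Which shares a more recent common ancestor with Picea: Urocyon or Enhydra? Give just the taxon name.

Enhydra

The MRCA of Picea and Enhydra subtends ((Enhydra,((Tsuga,Hordeum),(Betula,Pan))),((Neofelis,(Columba,(Picea,Gallus))),Pongo)) (10 taxa).
The MRCA of Picea and Urocyon is the root, subtending the entire tree (18 taxa).
The first is nested inside the second, so Picea shares a more recent common ancestor with Enhydra.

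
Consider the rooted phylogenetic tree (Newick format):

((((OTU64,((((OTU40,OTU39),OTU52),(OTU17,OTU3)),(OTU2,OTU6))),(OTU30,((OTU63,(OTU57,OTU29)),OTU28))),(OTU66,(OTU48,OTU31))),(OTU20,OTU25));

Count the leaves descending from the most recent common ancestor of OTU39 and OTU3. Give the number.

5

The MRCA of OTU39 and OTU3 is the node subtending (((OTU40,OTU39),OTU52),(OTU17,OTU3)).
That clade contains 5 terminal taxa: OTU17, OTU3, OTU39, OTU40, OTU52.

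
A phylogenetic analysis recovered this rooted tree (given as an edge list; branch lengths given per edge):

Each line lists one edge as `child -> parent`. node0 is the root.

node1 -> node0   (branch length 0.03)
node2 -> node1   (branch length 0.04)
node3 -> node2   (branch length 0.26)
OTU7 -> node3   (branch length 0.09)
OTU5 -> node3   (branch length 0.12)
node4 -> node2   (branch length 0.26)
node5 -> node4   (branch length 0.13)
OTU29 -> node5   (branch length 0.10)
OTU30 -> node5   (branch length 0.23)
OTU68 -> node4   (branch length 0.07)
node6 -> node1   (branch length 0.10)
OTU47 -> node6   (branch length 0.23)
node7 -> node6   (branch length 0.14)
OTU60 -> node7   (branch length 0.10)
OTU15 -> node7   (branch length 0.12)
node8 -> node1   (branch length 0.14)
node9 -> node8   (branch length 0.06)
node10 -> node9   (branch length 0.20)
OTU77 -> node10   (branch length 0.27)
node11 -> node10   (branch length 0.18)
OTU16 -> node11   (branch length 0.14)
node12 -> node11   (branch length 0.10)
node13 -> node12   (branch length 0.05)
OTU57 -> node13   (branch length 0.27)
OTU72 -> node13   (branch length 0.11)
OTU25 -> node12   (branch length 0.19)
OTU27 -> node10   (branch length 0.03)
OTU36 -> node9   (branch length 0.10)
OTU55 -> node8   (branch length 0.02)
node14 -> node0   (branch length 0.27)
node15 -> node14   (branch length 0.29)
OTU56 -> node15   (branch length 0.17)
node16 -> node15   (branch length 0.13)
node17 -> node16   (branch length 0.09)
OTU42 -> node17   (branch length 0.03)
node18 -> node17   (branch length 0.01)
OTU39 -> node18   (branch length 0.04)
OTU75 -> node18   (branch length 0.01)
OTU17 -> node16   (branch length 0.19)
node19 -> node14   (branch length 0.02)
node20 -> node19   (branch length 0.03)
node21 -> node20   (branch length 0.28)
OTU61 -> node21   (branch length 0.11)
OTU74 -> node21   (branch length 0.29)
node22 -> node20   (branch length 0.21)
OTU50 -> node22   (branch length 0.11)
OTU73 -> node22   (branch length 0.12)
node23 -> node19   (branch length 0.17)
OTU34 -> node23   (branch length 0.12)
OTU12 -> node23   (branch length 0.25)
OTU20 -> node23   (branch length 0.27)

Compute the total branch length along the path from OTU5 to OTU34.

The path runs OTU5 → … → MRCA → … → OTU34; the MRCA is the root of the tree.
Branch lengths along that path: 0.12 + 0.26 + 0.04 + 0.03 + 0.27 + 0.02 + 0.17 + 0.12 = 1.03.

1.03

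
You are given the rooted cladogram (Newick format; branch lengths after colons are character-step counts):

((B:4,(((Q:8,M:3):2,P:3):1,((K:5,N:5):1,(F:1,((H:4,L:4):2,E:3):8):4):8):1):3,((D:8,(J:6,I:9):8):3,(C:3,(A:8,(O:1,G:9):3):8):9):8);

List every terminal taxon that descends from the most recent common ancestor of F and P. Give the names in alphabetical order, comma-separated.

Tracing F: it sits inside (F,((H,L),E)).
Tracing P: it sits inside ((Q,M),P).
The smallest clade enclosing both is (((Q,M),P),((K,N),(F,((H,L),E)))); the answer is its 9 terminal taxa in alphabetical order.

E, F, H, K, L, M, N, P, Q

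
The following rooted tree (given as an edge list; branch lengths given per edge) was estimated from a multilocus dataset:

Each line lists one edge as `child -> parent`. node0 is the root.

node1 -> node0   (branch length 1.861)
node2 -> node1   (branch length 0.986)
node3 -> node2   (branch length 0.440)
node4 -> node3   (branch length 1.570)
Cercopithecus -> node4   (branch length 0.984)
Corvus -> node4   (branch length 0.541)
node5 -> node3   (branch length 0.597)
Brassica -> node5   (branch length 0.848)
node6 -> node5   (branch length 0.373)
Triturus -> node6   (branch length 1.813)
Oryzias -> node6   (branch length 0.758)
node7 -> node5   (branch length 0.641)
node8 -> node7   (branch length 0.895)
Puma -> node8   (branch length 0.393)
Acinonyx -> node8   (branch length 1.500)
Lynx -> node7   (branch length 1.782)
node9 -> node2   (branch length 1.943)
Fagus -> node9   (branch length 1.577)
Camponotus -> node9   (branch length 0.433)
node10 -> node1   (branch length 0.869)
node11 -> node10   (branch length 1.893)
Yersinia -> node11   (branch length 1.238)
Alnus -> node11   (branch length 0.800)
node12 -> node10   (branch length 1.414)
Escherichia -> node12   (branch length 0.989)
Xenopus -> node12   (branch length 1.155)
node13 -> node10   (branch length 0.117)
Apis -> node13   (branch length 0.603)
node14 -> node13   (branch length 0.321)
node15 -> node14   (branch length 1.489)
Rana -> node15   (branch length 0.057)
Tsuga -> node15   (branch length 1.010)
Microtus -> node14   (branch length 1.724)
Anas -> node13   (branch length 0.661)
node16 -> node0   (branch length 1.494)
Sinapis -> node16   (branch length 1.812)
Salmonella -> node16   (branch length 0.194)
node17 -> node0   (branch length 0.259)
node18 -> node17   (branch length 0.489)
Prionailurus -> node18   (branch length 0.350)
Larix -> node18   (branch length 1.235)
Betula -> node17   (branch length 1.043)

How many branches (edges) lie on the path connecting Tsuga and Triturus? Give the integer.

10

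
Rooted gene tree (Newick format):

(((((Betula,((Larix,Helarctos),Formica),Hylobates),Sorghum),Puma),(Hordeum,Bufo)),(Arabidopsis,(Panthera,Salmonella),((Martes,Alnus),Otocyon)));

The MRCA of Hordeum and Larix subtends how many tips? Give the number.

The MRCA of Hordeum and Larix is the node subtending ((((Betula,((Larix,Helarctos),Formica),Hylobates),Sorghum),Puma),(Hordeum,Bufo)).
That clade contains 9 terminal taxa: Betula, Bufo, Formica, Helarctos, Hordeum, Hylobates, Larix, Puma, Sorghum.

9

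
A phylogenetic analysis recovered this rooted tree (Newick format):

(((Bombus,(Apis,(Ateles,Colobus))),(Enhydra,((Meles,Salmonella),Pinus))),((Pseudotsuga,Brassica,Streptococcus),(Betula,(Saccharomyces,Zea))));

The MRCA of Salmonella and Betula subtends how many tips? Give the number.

14

The MRCA of Salmonella and Betula is the root, so the clade is the entire tree.
That clade contains 14 terminal taxa: Apis, Ateles, Betula, Bombus, Brassica, Colobus, Enhydra, Meles, Pinus, Pseudotsuga, Saccharomyces, Salmonella, Streptococcus, Zea.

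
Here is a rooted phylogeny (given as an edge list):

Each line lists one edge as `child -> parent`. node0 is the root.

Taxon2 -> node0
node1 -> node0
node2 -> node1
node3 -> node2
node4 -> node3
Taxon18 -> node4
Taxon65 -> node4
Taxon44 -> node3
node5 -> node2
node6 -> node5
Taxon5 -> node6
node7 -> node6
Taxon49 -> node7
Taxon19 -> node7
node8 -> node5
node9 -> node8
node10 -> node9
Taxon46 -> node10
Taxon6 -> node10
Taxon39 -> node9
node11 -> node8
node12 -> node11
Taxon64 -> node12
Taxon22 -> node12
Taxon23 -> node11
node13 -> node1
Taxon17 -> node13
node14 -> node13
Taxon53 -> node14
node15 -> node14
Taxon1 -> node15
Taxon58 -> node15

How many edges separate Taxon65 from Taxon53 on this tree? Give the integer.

The MRCA of Taxon65 and Taxon53 is the node subtending ((((Taxon18,Taxon65),Taxon44),((Taxon5,(Taxon49,Taxon19)),(((Taxon46,Taxon6),Taxon39),((Taxon64,Taxon22),Taxon23)))),(Taxon17,(Taxon53,(Taxon1,Taxon58)))).
From Taxon65 up to that node: 4 branches. From Taxon53 up to the same node: 3 branches. Total: 4 + 3 = 7.

7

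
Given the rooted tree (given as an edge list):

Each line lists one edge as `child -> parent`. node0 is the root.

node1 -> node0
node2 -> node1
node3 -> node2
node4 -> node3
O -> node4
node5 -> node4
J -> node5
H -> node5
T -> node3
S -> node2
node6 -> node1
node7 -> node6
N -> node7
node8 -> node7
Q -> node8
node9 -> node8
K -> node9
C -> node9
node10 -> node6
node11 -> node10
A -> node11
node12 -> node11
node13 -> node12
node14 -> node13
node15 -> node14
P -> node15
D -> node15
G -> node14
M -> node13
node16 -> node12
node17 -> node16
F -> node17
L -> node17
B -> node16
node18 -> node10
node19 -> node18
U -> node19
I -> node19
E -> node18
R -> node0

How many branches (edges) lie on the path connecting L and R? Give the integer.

The MRCA of L and R is the root of the tree.
From L up to that node: 8 branches. From R up to the same node: 1 branch. Total: 8 + 1 = 9.

9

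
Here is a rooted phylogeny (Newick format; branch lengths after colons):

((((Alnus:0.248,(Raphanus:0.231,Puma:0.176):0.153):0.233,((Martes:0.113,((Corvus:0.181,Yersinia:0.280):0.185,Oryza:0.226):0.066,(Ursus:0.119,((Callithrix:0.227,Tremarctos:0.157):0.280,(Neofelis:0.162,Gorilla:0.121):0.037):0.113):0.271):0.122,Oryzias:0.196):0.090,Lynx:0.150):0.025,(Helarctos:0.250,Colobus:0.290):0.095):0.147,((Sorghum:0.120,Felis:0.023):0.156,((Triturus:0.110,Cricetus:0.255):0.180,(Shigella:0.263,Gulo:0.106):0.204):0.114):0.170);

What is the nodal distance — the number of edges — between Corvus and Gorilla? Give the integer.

The MRCA of Corvus and Gorilla is the node subtending (Martes,((Corvus,Yersinia),Oryza),(Ursus,((Callithrix,Tremarctos),(Neofelis,Gorilla)))).
From Corvus up to that node: 3 branches. From Gorilla up to the same node: 4 branches. Total: 3 + 4 = 7.

7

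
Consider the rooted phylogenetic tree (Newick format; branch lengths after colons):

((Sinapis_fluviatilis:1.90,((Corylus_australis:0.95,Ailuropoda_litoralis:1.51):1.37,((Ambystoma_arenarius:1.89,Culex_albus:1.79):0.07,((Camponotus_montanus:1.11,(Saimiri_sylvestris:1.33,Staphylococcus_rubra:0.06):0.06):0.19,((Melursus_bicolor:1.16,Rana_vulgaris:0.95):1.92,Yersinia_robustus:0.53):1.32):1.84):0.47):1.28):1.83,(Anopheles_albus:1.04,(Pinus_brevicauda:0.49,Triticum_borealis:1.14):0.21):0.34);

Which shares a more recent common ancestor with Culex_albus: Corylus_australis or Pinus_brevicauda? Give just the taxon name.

Corylus_australis

The MRCA of Culex_albus and Corylus_australis subtends ((Corylus_australis,Ailuropoda_litoralis),((Ambystoma_arenarius,Culex_albus),((Camponotus_montanus,(Saimiri_sylvestris,Staphylococcus_rubra)),((Melursus_bicolor,Rana_vulgaris),Yersinia_robustus)))) (10 taxa).
The MRCA of Culex_albus and Pinus_brevicauda is the root, subtending the entire tree (14 taxa).
The first is nested inside the second, so Culex_albus shares a more recent common ancestor with Corylus_australis.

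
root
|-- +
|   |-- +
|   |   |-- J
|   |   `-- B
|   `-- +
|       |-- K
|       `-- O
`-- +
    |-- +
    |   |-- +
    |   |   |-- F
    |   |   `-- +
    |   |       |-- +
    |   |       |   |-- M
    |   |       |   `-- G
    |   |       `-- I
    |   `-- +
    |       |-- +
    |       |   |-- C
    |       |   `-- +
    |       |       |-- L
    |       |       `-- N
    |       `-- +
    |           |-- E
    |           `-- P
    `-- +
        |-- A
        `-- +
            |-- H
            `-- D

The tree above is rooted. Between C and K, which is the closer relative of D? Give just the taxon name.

C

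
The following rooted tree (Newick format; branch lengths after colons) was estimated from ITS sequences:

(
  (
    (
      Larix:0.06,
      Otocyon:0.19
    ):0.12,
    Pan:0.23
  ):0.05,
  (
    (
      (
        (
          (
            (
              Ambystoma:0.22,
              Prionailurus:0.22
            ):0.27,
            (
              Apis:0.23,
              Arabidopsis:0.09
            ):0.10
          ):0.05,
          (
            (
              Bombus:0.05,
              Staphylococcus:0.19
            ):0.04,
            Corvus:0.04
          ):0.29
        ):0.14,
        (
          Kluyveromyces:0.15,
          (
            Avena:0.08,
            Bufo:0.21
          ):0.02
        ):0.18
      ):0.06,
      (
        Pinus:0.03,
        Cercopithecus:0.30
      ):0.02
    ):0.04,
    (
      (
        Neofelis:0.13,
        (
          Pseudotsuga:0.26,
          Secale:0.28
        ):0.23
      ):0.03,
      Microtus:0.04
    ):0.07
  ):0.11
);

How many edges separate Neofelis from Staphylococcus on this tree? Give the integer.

The MRCA of Neofelis and Staphylococcus is the node subtending ((((((Ambystoma,Prionailurus),(Apis,Arabidopsis)),((Bombus,Staphylococcus),Corvus)),(Kluyveromyces,(Avena,Bufo))),(Pinus,Cercopithecus)),((Neofelis,(Pseudotsuga,Secale)),Microtus)).
From Neofelis up to that node: 3 branches. From Staphylococcus up to the same node: 6 branches. Total: 3 + 6 = 9.

9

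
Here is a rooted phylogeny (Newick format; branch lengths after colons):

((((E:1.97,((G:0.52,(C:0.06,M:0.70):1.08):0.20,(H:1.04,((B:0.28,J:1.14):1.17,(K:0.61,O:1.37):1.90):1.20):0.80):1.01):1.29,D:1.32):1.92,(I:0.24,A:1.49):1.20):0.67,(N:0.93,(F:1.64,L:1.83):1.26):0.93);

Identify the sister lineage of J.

J attaches to the tree at the node subtending (B,J).
The other lineage descending from that same node — the sister group — is the single tip B.

B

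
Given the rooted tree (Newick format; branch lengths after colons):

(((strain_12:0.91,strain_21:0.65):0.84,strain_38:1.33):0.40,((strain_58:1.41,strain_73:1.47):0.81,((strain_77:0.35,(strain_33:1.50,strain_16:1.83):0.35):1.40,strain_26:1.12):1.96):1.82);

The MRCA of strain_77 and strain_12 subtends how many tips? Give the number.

9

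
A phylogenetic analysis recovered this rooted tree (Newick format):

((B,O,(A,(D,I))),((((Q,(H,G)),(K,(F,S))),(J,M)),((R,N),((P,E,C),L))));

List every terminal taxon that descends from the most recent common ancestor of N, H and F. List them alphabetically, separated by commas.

C, E, F, G, H, J, K, L, M, N, P, Q, R, S

Tracing N: it sits inside (R,N).
Tracing H: it sits inside (H,G).
Tracing F: it sits inside (F,S).
The smallest clade enclosing all 3 is ((((Q,(H,G)),(K,(F,S))),(J,M)),((R,N),((P,E,C),L))); the answer is its 14 terminal taxa in alphabetical order.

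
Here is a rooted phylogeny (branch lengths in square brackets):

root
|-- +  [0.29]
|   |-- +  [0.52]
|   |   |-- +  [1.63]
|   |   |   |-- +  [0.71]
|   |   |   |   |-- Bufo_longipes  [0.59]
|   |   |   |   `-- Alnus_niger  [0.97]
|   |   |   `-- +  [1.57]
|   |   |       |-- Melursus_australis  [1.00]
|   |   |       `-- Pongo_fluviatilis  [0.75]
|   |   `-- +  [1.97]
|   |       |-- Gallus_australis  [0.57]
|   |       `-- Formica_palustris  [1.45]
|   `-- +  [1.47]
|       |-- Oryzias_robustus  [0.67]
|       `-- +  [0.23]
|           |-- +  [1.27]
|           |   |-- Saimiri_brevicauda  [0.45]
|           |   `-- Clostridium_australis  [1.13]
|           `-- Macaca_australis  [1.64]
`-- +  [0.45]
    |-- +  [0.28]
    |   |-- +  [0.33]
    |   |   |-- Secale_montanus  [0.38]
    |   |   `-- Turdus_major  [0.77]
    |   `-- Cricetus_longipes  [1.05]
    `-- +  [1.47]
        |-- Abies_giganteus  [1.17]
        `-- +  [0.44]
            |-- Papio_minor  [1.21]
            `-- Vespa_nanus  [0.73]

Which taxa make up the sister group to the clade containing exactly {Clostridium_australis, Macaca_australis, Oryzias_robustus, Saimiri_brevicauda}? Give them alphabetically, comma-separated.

Alnus_niger, Bufo_longipes, Formica_palustris, Gallus_australis, Melursus_australis, Pongo_fluviatilis

The clade containing exactly {Clostridium_australis, Macaca_australis, Oryzias_robustus, Saimiri_brevicauda} attaches to the tree at the node subtending ((((Bufo_longipes,Alnus_niger),(Melursus_australis,Pongo_fluviatilis)),(Gallus_australis,Formica_palustris)),(Oryzias_robustus,((Saimiri_brevicauda,Clostridium_australis),Macaca_australis))).
The other lineage descending from that same node — the sister group — is (((Bufo_longipes,Alnus_niger),(Melursus_australis,Pongo_fluviatilis)),(Gallus_australis,Formica_palustris)); its 6 tips in alphabetical order are the answer.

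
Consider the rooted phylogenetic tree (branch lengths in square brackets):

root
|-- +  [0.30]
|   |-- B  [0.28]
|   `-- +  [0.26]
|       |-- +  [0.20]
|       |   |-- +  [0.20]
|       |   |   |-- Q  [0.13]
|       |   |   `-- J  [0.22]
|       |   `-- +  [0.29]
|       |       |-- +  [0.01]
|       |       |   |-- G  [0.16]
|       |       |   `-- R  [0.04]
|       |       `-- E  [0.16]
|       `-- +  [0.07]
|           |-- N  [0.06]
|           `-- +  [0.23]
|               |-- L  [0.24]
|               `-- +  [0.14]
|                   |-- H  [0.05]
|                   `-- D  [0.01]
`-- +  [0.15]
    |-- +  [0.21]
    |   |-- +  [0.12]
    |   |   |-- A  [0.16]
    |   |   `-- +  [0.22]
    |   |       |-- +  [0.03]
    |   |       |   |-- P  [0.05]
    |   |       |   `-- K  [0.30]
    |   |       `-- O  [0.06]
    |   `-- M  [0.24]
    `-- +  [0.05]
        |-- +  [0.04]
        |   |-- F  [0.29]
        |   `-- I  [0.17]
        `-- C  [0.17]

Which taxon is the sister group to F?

F attaches to the tree at the node subtending (F,I).
The other lineage descending from that same node — the sister group — is the single tip I.

I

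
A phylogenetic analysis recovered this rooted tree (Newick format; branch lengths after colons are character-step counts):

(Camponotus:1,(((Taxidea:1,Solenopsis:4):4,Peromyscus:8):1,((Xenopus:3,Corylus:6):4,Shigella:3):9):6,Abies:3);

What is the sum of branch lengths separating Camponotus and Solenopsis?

16

The path runs Camponotus → … → MRCA → … → Solenopsis; the MRCA is the root of the tree.
Branch lengths along that path: 1 + 6 + 1 + 4 + 4 = 16.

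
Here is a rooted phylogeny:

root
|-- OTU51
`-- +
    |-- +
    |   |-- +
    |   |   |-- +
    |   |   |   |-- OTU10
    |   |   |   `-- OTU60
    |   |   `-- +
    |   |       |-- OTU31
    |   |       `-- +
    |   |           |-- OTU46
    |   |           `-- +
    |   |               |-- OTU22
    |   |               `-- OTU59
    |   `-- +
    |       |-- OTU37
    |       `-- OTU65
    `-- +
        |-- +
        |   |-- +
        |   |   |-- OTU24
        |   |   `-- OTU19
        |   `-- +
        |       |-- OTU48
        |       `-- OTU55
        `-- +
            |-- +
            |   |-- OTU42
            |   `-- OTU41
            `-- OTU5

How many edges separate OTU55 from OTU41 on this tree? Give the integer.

6

The MRCA of OTU55 and OTU41 is the node subtending (((OTU24,OTU19),(OTU48,OTU55)),((OTU42,OTU41),OTU5)).
From OTU55 up to that node: 3 branches. From OTU41 up to the same node: 3 branches. Total: 3 + 3 = 6.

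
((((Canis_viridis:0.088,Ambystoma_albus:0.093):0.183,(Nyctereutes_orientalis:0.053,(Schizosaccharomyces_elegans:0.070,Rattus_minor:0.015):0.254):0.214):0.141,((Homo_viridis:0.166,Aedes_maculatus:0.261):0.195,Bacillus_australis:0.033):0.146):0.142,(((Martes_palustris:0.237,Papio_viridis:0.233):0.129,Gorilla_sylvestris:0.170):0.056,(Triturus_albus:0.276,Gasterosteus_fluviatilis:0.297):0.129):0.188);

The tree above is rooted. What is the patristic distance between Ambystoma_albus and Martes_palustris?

1.169

The path runs Ambystoma_albus → … → MRCA → … → Martes_palustris; the MRCA is the root of the tree.
Branch lengths along that path: 0.093 + 0.183 + 0.141 + 0.142 + 0.188 + 0.056 + 0.129 + 0.237 = 1.169.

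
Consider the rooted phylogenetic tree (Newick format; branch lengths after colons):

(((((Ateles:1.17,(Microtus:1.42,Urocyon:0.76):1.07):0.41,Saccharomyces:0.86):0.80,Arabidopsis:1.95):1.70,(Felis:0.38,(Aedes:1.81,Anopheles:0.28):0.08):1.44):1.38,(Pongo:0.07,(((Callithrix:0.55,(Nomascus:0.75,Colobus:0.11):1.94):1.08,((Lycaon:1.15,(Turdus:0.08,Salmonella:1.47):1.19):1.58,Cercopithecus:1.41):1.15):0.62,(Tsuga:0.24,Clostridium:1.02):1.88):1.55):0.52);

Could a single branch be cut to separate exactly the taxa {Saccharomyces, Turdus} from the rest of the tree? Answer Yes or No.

No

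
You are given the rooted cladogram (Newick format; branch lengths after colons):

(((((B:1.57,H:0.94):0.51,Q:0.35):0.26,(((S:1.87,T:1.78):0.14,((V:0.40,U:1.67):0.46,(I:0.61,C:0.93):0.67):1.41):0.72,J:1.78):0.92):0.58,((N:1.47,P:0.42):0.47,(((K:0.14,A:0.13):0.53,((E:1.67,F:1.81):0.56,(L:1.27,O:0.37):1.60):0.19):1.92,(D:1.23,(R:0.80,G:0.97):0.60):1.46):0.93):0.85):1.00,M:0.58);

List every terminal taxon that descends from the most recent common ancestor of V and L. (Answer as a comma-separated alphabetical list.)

A, B, C, D, E, F, G, H, I, J, K, L, N, O, P, Q, R, S, T, U, V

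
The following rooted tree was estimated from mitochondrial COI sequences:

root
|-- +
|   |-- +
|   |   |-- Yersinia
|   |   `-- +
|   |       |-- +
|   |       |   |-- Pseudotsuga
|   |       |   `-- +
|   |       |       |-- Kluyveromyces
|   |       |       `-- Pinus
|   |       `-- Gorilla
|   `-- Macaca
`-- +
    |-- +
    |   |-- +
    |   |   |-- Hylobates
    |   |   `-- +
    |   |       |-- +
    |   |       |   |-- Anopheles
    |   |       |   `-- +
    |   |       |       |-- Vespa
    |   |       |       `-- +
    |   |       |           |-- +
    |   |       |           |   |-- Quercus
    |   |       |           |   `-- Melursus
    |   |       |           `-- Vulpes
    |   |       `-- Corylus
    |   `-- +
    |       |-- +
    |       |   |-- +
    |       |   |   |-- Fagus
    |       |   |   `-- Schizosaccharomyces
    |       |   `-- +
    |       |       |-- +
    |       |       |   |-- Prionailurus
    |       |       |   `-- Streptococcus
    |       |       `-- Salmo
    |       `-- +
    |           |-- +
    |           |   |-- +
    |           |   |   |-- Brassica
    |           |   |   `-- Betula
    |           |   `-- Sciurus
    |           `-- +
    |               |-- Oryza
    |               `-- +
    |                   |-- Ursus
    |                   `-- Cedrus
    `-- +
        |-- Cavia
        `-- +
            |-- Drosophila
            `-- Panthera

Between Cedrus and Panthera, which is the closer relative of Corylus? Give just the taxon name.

Cedrus

The MRCA of Corylus and Cedrus subtends ((Hylobates,((Anopheles,(Vespa,((Quercus,Melursus),Vulpes))),Corylus)),(((Fagus,Schizosaccharomyces),((Prionailurus,Streptococcus),Salmo)),(((Brassica,Betula),Sciurus),(Oryza,(Ursus,Cedrus))))) (18 taxa).
The MRCA of Corylus and Panthera subtends (((Hylobates,((Anopheles,(Vespa,((Quercus,Melursus),Vulpes))),Corylus)),(((Fagus,Schizosaccharomyces),((Prionailurus,Streptococcus),Salmo)),(((Brassica,Betula),Sciurus),(Oryza,(Ursus,Cedrus))))),(Cavia,(Drosophila,Panthera))) (21 taxa).
The first is nested inside the second, so Corylus shares a more recent common ancestor with Cedrus.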